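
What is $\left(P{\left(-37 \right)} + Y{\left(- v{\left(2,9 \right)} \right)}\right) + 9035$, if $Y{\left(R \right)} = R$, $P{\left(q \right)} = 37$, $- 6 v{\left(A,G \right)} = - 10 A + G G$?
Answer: $\frac{54493}{6} \approx 9082.2$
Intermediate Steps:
$v{\left(A,G \right)} = - \frac{G^{2}}{6} + \frac{5 A}{3}$ ($v{\left(A,G \right)} = - \frac{- 10 A + G G}{6} = - \frac{- 10 A + G^{2}}{6} = - \frac{G^{2} - 10 A}{6} = - \frac{G^{2}}{6} + \frac{5 A}{3}$)
$\left(P{\left(-37 \right)} + Y{\left(- v{\left(2,9 \right)} \right)}\right) + 9035 = \left(37 - \left(- \frac{9^{2}}{6} + \frac{5}{3} \cdot 2\right)\right) + 9035 = \left(37 - \left(\left(- \frac{1}{6}\right) 81 + \frac{10}{3}\right)\right) + 9035 = \left(37 - \left(- \frac{27}{2} + \frac{10}{3}\right)\right) + 9035 = \left(37 - - \frac{61}{6}\right) + 9035 = \left(37 + \frac{61}{6}\right) + 9035 = \frac{283}{6} + 9035 = \frac{54493}{6}$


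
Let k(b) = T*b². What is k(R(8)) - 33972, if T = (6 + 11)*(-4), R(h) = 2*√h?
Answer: -36148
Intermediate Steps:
T = -68 (T = 17*(-4) = -68)
k(b) = -68*b²
k(R(8)) - 33972 = -68*(2*√8)² - 33972 = -68*(2*(2*√2))² - 33972 = -68*(4*√2)² - 33972 = -68*32 - 33972 = -2176 - 33972 = -36148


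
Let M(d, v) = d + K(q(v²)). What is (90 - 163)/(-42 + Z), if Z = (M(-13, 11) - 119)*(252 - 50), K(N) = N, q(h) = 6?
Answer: 73/25494 ≈ 0.0028634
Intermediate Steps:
M(d, v) = 6 + d (M(d, v) = d + 6 = 6 + d)
Z = -25452 (Z = ((6 - 13) - 119)*(252 - 50) = (-7 - 119)*202 = -126*202 = -25452)
(90 - 163)/(-42 + Z) = (90 - 163)/(-42 - 25452) = -73/(-25494) = -73*(-1/25494) = 73/25494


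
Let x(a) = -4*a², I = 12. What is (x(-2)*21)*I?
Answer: -4032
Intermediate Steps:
(x(-2)*21)*I = (-4*(-2)²*21)*12 = (-4*4*21)*12 = -16*21*12 = -336*12 = -4032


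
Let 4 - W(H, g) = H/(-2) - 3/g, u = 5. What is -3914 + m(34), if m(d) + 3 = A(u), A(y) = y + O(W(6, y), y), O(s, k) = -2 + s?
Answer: -19532/5 ≈ -3906.4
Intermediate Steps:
W(H, g) = 4 + H/2 + 3/g (W(H, g) = 4 - (H/(-2) - 3/g) = 4 - (H*(-½) - 3/g) = 4 - (-H/2 - 3/g) = 4 - (-3/g - H/2) = 4 + (H/2 + 3/g) = 4 + H/2 + 3/g)
A(y) = 5 + y + 3/y (A(y) = y + (-2 + (4 + (½)*6 + 3/y)) = y + (-2 + (4 + 3 + 3/y)) = y + (-2 + (7 + 3/y)) = y + (5 + 3/y) = 5 + y + 3/y)
m(d) = 38/5 (m(d) = -3 + (5 + 5 + 3/5) = -3 + (5 + 5 + 3*(⅕)) = -3 + (5 + 5 + ⅗) = -3 + 53/5 = 38/5)
-3914 + m(34) = -3914 + 38/5 = -19532/5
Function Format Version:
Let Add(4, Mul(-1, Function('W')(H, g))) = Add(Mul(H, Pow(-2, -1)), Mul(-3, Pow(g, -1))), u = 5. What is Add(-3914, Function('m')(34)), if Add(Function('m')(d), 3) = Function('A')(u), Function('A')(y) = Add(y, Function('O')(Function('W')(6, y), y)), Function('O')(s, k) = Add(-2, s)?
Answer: Rational(-19532, 5) ≈ -3906.4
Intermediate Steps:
Function('W')(H, g) = Add(4, Mul(Rational(1, 2), H), Mul(3, Pow(g, -1))) (Function('W')(H, g) = Add(4, Mul(-1, Add(Mul(H, Pow(-2, -1)), Mul(-3, Pow(g, -1))))) = Add(4, Mul(-1, Add(Mul(H, Rational(-1, 2)), Mul(-3, Pow(g, -1))))) = Add(4, Mul(-1, Add(Mul(Rational(-1, 2), H), Mul(-3, Pow(g, -1))))) = Add(4, Mul(-1, Add(Mul(-3, Pow(g, -1)), Mul(Rational(-1, 2), H)))) = Add(4, Add(Mul(Rational(1, 2), H), Mul(3, Pow(g, -1)))) = Add(4, Mul(Rational(1, 2), H), Mul(3, Pow(g, -1))))
Function('A')(y) = Add(5, y, Mul(3, Pow(y, -1))) (Function('A')(y) = Add(y, Add(-2, Add(4, Mul(Rational(1, 2), 6), Mul(3, Pow(y, -1))))) = Add(y, Add(-2, Add(4, 3, Mul(3, Pow(y, -1))))) = Add(y, Add(-2, Add(7, Mul(3, Pow(y, -1))))) = Add(y, Add(5, Mul(3, Pow(y, -1)))) = Add(5, y, Mul(3, Pow(y, -1))))
Function('m')(d) = Rational(38, 5) (Function('m')(d) = Add(-3, Add(5, 5, Mul(3, Pow(5, -1)))) = Add(-3, Add(5, 5, Mul(3, Rational(1, 5)))) = Add(-3, Add(5, 5, Rational(3, 5))) = Add(-3, Rational(53, 5)) = Rational(38, 5))
Add(-3914, Function('m')(34)) = Add(-3914, Rational(38, 5)) = Rational(-19532, 5)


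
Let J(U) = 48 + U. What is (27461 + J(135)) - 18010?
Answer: 9634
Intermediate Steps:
(27461 + J(135)) - 18010 = (27461 + (48 + 135)) - 18010 = (27461 + 183) - 18010 = 27644 - 18010 = 9634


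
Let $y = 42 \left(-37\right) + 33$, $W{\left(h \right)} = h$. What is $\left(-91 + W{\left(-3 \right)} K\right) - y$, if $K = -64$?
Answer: $1622$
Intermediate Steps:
$y = -1521$ ($y = -1554 + 33 = -1521$)
$\left(-91 + W{\left(-3 \right)} K\right) - y = \left(-91 - -192\right) - -1521 = \left(-91 + 192\right) + 1521 = 101 + 1521 = 1622$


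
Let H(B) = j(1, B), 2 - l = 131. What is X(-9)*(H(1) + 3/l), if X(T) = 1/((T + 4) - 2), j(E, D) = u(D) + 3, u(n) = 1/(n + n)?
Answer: -299/602 ≈ -0.49668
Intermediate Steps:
l = -129 (l = 2 - 1*131 = 2 - 131 = -129)
u(n) = 1/(2*n)
j(E, D) = 3 + 1/(2*D) (j(E, D) = 1/(2*D) + 3 = 3 + 1/(2*D))
X(T) = 1/(2 + T) (X(T) = 1/((4 + T) - 2) = 1/(2 + T))
H(B) = 3 + 1/(2*B)
X(-9)*(H(1) + 3/l) = ((3 + (½)/1) + 3/(-129))/(2 - 9) = ((3 + (½)*1) + 3*(-1/129))/(-7) = -((3 + ½) - 1/43)/7 = -(7/2 - 1/43)/7 = -⅐*299/86 = -299/602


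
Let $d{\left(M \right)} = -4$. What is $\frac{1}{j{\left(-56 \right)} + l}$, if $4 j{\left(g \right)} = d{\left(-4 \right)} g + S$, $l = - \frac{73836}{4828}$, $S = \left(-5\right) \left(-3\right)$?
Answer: $\frac{4828}{214637} \approx 0.022494$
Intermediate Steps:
$S = 15$
$l = - \frac{18459}{1207}$ ($l = \left(-73836\right) \frac{1}{4828} = - \frac{18459}{1207} \approx -15.293$)
$j{\left(g \right)} = \frac{15}{4} - g$ ($j{\left(g \right)} = \frac{- 4 g + 15}{4} = \frac{15 - 4 g}{4} = \frac{15}{4} - g$)
$\frac{1}{j{\left(-56 \right)} + l} = \frac{1}{\left(\frac{15}{4} - -56\right) - \frac{18459}{1207}} = \frac{1}{\left(\frac{15}{4} + 56\right) - \frac{18459}{1207}} = \frac{1}{\frac{239}{4} - \frac{18459}{1207}} = \frac{1}{\frac{214637}{4828}} = \frac{4828}{214637}$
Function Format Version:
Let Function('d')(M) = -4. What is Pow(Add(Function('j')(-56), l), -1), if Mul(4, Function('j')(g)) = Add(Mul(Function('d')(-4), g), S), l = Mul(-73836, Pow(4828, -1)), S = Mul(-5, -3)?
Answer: Rational(4828, 214637) ≈ 0.022494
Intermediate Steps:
S = 15
l = Rational(-18459, 1207) (l = Mul(-73836, Rational(1, 4828)) = Rational(-18459, 1207) ≈ -15.293)
Function('j')(g) = Add(Rational(15, 4), Mul(-1, g)) (Function('j')(g) = Mul(Rational(1, 4), Add(Mul(-4, g), 15)) = Mul(Rational(1, 4), Add(15, Mul(-4, g))) = Add(Rational(15, 4), Mul(-1, g)))
Pow(Add(Function('j')(-56), l), -1) = Pow(Add(Add(Rational(15, 4), Mul(-1, -56)), Rational(-18459, 1207)), -1) = Pow(Add(Add(Rational(15, 4), 56), Rational(-18459, 1207)), -1) = Pow(Add(Rational(239, 4), Rational(-18459, 1207)), -1) = Pow(Rational(214637, 4828), -1) = Rational(4828, 214637)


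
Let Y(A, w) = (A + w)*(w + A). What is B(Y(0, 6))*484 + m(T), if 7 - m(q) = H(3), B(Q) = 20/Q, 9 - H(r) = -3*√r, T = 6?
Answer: 2402/9 - 3*√3 ≈ 261.69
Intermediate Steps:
Y(A, w) = (A + w)² (Y(A, w) = (A + w)*(A + w) = (A + w)²)
H(r) = 9 + 3*√r (H(r) = 9 - (-3)*√r = 9 + 3*√r)
m(q) = -2 - 3*√3 (m(q) = 7 - (9 + 3*√3) = 7 + (-9 - 3*√3) = -2 - 3*√3)
B(Y(0, 6))*484 + m(T) = (20/((0 + 6)²))*484 + (-2 - 3*√3) = (20/(6²))*484 + (-2 - 3*√3) = (20/36)*484 + (-2 - 3*√3) = (20*(1/36))*484 + (-2 - 3*√3) = (5/9)*484 + (-2 - 3*√3) = 2420/9 + (-2 - 3*√3) = 2402/9 - 3*√3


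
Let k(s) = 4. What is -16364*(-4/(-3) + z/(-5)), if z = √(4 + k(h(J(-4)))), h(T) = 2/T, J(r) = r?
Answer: -65456/3 + 32728*√2/5 ≈ -12562.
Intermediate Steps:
z = 2*√2 (z = √(4 + 4) = √8 = 2*√2 ≈ 2.8284)
-16364*(-4/(-3) + z/(-5)) = -16364*(-4/(-3) + (2*√2)/(-5)) = -16364*(-4*(-⅓) + (2*√2)*(-⅕)) = -16364*(4/3 - 2*√2/5) = -65456/3 + 32728*√2/5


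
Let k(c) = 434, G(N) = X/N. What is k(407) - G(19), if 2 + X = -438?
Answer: 8686/19 ≈ 457.16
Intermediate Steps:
X = -440 (X = -2 - 438 = -440)
G(N) = -440/N
k(407) - G(19) = 434 - (-440)/19 = 434 - 1*(-440/19) = 434 + 440/19 = 8686/19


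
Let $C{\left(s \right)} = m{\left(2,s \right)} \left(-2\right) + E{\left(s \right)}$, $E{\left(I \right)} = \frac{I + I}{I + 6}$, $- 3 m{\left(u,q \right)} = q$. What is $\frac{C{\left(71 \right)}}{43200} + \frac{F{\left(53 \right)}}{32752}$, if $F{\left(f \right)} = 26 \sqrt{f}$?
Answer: $\frac{71}{62370} + \frac{13 \sqrt{53}}{16376} \approx 0.0069176$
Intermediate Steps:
$m{\left(u,q \right)} = - \frac{q}{3}$
$E{\left(I \right)} = \frac{2 I}{6 + I}$
$C{\left(s \right)} = \frac{2 s}{3} + \frac{2 s}{6 + s}$ ($C{\left(s \right)} = - \frac{s}{3} \left(-2\right) + \frac{2 s}{6 + s} = \frac{2 s}{3} + \frac{2 s}{6 + s}$)
$\frac{C{\left(71 \right)}}{43200} + \frac{F{\left(53 \right)}}{32752} = \frac{\frac{2}{3} \cdot 71 \frac{1}{6 + 71} \left(9 + 71\right)}{43200} + \frac{26 \sqrt{53}}{32752} = \frac{2}{3} \cdot 71 \cdot \frac{1}{77} \cdot 80 \cdot \frac{1}{43200} + 26 \sqrt{53} \cdot \frac{1}{32752} = \frac{2}{3} \cdot 71 \cdot \frac{1}{77} \cdot 80 \cdot \frac{1}{43200} + \frac{13 \sqrt{53}}{16376} = \frac{11360}{231} \cdot \frac{1}{43200} + \frac{13 \sqrt{53}}{16376} = \frac{71}{62370} + \frac{13 \sqrt{53}}{16376}$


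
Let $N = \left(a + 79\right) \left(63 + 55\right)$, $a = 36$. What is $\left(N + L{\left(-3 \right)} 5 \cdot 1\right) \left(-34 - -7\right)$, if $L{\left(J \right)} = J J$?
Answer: $-367605$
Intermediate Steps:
$L{\left(J \right)} = J^{2}$
$N = 13570$ ($N = \left(36 + 79\right) \left(63 + 55\right) = 115 \cdot 118 = 13570$)
$\left(N + L{\left(-3 \right)} 5 \cdot 1\right) \left(-34 - -7\right) = \left(13570 + \left(-3\right)^{2} \cdot 5 \cdot 1\right) \left(-34 - -7\right) = \left(13570 + 9 \cdot 5 \cdot 1\right) \left(-34 + 7\right) = \left(13570 + 45 \cdot 1\right) \left(-27\right) = \left(13570 + 45\right) \left(-27\right) = 13615 \left(-27\right) = -367605$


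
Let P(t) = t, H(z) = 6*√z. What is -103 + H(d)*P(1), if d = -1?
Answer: -103 + 6*I ≈ -103.0 + 6.0*I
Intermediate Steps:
-103 + H(d)*P(1) = -103 + (6*√(-1))*1 = -103 + (6*I)*1 = -103 + 6*I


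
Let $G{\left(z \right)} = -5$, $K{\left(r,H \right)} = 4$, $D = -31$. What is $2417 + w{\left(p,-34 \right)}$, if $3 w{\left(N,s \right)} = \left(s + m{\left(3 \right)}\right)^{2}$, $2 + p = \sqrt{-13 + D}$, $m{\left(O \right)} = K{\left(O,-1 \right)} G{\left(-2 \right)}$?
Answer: $3389$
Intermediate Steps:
$m{\left(O \right)} = -20$ ($m{\left(O \right)} = 4 \left(-5\right) = -20$)
$p = -2 + 2 i \sqrt{11}$ ($p = -2 + \sqrt{-13 - 31} = -2 + \sqrt{-44} = -2 + 2 i \sqrt{11} \approx -2.0 + 6.6332 i$)
$w{\left(N,s \right)} = \frac{\left(-20 + s\right)^{2}}{3}$ ($w{\left(N,s \right)} = \frac{\left(s - 20\right)^{2}}{3} = \frac{\left(-20 + s\right)^{2}}{3}$)
$2417 + w{\left(p,-34 \right)} = 2417 + \frac{\left(-20 - 34\right)^{2}}{3} = 2417 + \frac{\left(-54\right)^{2}}{3} = 2417 + \frac{1}{3} \cdot 2916 = 2417 + 972 = 3389$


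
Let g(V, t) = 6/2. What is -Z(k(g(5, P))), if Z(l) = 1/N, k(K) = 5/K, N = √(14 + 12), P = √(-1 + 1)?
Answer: -√26/26 ≈ -0.19612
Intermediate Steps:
P = 0 (P = √0 = 0)
N = √26 ≈ 5.0990
g(V, t) = 3 (g(V, t) = 6*(½) = 3)
Z(l) = √26/26 (Z(l) = 1/(√26) = √26/26)
-Z(k(g(5, P))) = -√26/26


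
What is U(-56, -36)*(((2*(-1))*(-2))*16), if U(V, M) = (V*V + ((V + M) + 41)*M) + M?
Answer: 315904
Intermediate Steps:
U(V, M) = M + V**2 + M*(41 + M + V) (U(V, M) = (V**2 + ((M + V) + 41)*M) + M = (V**2 + (41 + M + V)*M) + M = (V**2 + M*(41 + M + V)) + M = M + V**2 + M*(41 + M + V))
U(-56, -36)*(((2*(-1))*(-2))*16) = ((-36)**2 + (-56)**2 + 42*(-36) - 36*(-56))*(((2*(-1))*(-2))*16) = (1296 + 3136 - 1512 + 2016)*(-2*(-2)*16) = 4936*(4*16) = 4936*64 = 315904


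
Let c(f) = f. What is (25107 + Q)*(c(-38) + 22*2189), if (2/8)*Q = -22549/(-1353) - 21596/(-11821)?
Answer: 6459945549242360/5331271 ≈ 1.2117e+9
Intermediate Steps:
Q = 1183084468/15993813 (Q = 4*(-22549/(-1353) - 21596/(-11821)) = 4*(-22549*(-1/1353) - 21596*(-1/11821)) = 4*(22549/1353 + 21596/11821) = 4*(295771117/15993813) = 1183084468/15993813 ≈ 73.971)
(25107 + Q)*(c(-38) + 22*2189) = (25107 + 1183084468/15993813)*(-38 + 22*2189) = 402739747459*(-38 + 48158)/15993813 = (402739747459/15993813)*48120 = 6459945549242360/5331271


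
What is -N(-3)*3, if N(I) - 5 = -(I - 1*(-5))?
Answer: -9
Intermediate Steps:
N(I) = -I (N(I) = 5 - (I - 1*(-5)) = 5 - (I + 5) = 5 - (5 + I) = 5 + (-5 - I) = -I)
-N(-3)*3 = -(-1*(-3))*3 = -3*3 = -1*9 = -9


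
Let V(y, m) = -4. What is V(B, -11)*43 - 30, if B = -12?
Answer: -202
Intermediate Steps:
V(B, -11)*43 - 30 = -4*43 - 30 = -172 - 30 = -202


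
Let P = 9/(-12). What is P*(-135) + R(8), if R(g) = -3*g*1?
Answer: 309/4 ≈ 77.250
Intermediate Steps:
P = -¾ (P = 9*(-1/12) = -¾ ≈ -0.75000)
R(g) = -3*g
P*(-135) + R(8) = -¾*(-135) - 3*8 = 405/4 - 24 = 309/4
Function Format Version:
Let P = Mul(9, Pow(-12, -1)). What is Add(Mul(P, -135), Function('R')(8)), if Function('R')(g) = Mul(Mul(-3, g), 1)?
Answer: Rational(309, 4) ≈ 77.250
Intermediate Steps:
P = Rational(-3, 4) (P = Mul(9, Rational(-1, 12)) = Rational(-3, 4) ≈ -0.75000)
Function('R')(g) = Mul(-3, g)
Add(Mul(P, -135), Function('R')(8)) = Add(Mul(Rational(-3, 4), -135), Mul(-3, 8)) = Add(Rational(405, 4), -24) = Rational(309, 4)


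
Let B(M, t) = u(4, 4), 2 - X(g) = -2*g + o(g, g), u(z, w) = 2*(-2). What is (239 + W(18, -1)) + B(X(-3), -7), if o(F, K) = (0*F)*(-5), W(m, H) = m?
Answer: 253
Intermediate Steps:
u(z, w) = -4
o(F, K) = 0 (o(F, K) = 0*(-5) = 0)
X(g) = 2 + 2*g (X(g) = 2 - (-2*g + 0) = 2 - (-2)*g = 2 + 2*g)
B(M, t) = -4
(239 + W(18, -1)) + B(X(-3), -7) = (239 + 18) - 4 = 257 - 4 = 253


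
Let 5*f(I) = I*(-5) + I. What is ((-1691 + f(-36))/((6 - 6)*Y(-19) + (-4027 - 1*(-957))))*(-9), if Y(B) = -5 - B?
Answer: -74799/15350 ≈ -4.8729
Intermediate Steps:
f(I) = -4*I/5 (f(I) = (I*(-5) + I)/5 = (-5*I + I)/5 = (-4*I)/5 = -4*I/5)
((-1691 + f(-36))/((6 - 6)*Y(-19) + (-4027 - 1*(-957))))*(-9) = ((-1691 - ⅘*(-36))/((6 - 6)*(-5 - 1*(-19)) + (-4027 - 1*(-957))))*(-9) = ((-1691 + 144/5)/(0*(-5 + 19) + (-4027 + 957)))*(-9) = -8311/(5*(0*14 - 3070))*(-9) = -8311/(5*(0 - 3070))*(-9) = -8311/5/(-3070)*(-9) = -8311/5*(-1/3070)*(-9) = (8311/15350)*(-9) = -74799/15350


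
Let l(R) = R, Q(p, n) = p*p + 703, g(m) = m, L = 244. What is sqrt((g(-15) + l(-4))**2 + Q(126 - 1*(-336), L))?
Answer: 2*sqrt(53627) ≈ 463.15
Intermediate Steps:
Q(p, n) = 703 + p**2 (Q(p, n) = p**2 + 703 = 703 + p**2)
sqrt((g(-15) + l(-4))**2 + Q(126 - 1*(-336), L)) = sqrt((-15 - 4)**2 + (703 + (126 - 1*(-336))**2)) = sqrt((-19)**2 + (703 + (126 + 336)**2)) = sqrt(361 + (703 + 462**2)) = sqrt(361 + (703 + 213444)) = sqrt(361 + 214147) = sqrt(214508) = 2*sqrt(53627)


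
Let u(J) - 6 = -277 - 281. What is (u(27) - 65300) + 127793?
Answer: 61941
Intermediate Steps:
u(J) = -552 (u(J) = 6 + (-277 - 281) = 6 - 558 = -552)
(u(27) - 65300) + 127793 = (-552 - 65300) + 127793 = -65852 + 127793 = 61941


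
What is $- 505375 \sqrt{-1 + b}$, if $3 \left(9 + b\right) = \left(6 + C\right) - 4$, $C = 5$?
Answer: $- \frac{505375 i \sqrt{69}}{3} \approx - 1.3993 \cdot 10^{6} i$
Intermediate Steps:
$b = - \frac{20}{3}$ ($b = -9 + \frac{\left(6 + 5\right) - 4}{3} = -9 + \frac{11 - 4}{3} = -9 + \frac{1}{3} \cdot 7 = -9 + \frac{7}{3} = - \frac{20}{3} \approx -6.6667$)
$- 505375 \sqrt{-1 + b} = - 505375 \sqrt{-1 - \frac{20}{3}} = - 505375 \sqrt{- \frac{23}{3}} = - 505375 \frac{i \sqrt{69}}{3} = - \frac{505375 i \sqrt{69}}{3}$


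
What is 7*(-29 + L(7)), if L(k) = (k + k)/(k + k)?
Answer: -196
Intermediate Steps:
L(k) = 1 (L(k) = (2*k)/((2*k)) = (2*k)*(1/(2*k)) = 1)
7*(-29 + L(7)) = 7*(-29 + 1) = 7*(-28) = -196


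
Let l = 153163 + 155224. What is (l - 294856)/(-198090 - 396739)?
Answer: -13531/594829 ≈ -0.022748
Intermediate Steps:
l = 308387
(l - 294856)/(-198090 - 396739) = (308387 - 294856)/(-198090 - 396739) = 13531/(-594829) = 13531*(-1/594829) = -13531/594829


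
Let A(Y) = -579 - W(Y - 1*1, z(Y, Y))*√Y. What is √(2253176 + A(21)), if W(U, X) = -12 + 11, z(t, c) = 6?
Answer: √(2252597 + √21) ≈ 1500.9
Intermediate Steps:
W(U, X) = -1
A(Y) = -579 + √Y (A(Y) = -579 - (-1)*√Y = -579 + √Y)
√(2253176 + A(21)) = √(2253176 + (-579 + √21)) = √(2252597 + √21)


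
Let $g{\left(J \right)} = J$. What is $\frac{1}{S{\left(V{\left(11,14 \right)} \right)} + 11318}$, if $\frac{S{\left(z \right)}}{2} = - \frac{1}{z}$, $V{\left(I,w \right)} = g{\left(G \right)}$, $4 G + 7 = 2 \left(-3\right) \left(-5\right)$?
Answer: $\frac{23}{260306} \approx 8.8358 \cdot 10^{-5}$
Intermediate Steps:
$G = \frac{23}{4}$ ($G = - \frac{7}{4} + \frac{2 \left(-3\right) \left(-5\right)}{4} = - \frac{7}{4} + \frac{\left(-6\right) \left(-5\right)}{4} = - \frac{7}{4} + \frac{1}{4} \cdot 30 = - \frac{7}{4} + \frac{15}{2} = \frac{23}{4} \approx 5.75$)
$V{\left(I,w \right)} = \frac{23}{4}$
$S{\left(z \right)} = - \frac{2}{z}$ ($S{\left(z \right)} = 2 \left(- \frac{1}{z}\right) = - \frac{2}{z}$)
$\frac{1}{S{\left(V{\left(11,14 \right)} \right)} + 11318} = \frac{1}{- \frac{2}{\frac{23}{4}} + 11318} = \frac{1}{\left(-2\right) \frac{4}{23} + 11318} = \frac{1}{- \frac{8}{23} + 11318} = \frac{1}{\frac{260306}{23}} = \frac{23}{260306}$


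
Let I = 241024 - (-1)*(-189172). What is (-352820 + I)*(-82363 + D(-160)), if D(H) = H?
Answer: 24836782264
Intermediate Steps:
I = 51852 (I = 241024 - 1*189172 = 241024 - 189172 = 51852)
(-352820 + I)*(-82363 + D(-160)) = (-352820 + 51852)*(-82363 - 160) = -300968*(-82523) = 24836782264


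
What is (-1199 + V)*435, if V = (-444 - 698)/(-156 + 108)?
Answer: -4089725/8 ≈ -5.1122e+5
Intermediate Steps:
V = 571/24 (V = -1142/(-48) = -1142*(-1/48) = 571/24 ≈ 23.792)
(-1199 + V)*435 = (-1199 + 571/24)*435 = -28205/24*435 = -4089725/8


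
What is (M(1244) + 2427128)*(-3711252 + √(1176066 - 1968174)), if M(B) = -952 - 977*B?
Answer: -4493539386576 + 7264728*I*√22003 ≈ -4.4935e+12 + 1.0776e+9*I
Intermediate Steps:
M(B) = -952 - 977*B
(M(1244) + 2427128)*(-3711252 + √(1176066 - 1968174)) = ((-952 - 977*1244) + 2427128)*(-3711252 + √(1176066 - 1968174)) = ((-952 - 1215388) + 2427128)*(-3711252 + √(-792108)) = (-1216340 + 2427128)*(-3711252 + 6*I*√22003) = 1210788*(-3711252 + 6*I*√22003) = -4493539386576 + 7264728*I*√22003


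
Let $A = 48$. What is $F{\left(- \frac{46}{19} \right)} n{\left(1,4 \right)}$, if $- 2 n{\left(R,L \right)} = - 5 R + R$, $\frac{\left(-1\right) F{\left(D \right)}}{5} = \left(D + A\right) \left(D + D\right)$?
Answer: $\frac{796720}{361} \approx 2207.0$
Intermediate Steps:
$F{\left(D \right)} = - 10 D \left(48 + D\right)$ ($F{\left(D \right)} = - 5 \left(D + 48\right) \left(D + D\right) = - 5 \left(48 + D\right) 2 D = - 5 \cdot 2 D \left(48 + D\right) = - 10 D \left(48 + D\right)$)
$n{\left(R,L \right)} = 2 R$ ($n{\left(R,L \right)} = - \frac{- 5 R + R}{2} = - \frac{\left(-4\right) R}{2} = 2 R$)
$F{\left(- \frac{46}{19} \right)} n{\left(1,4 \right)} = - 10 \left(- \frac{46}{19}\right) \left(48 - \frac{46}{19}\right) 2 \cdot 1 = - 10 \left(\left(-46\right) \frac{1}{19}\right) \left(48 - \frac{46}{19}\right) 2 = \left(-10\right) \left(- \frac{46}{19}\right) \left(48 - \frac{46}{19}\right) 2 = \left(-10\right) \left(- \frac{46}{19}\right) \frac{866}{19} \cdot 2 = \frac{398360}{361} \cdot 2 = \frac{796720}{361}$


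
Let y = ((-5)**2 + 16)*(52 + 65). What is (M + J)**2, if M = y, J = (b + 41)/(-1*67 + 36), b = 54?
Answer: 22085526544/961 ≈ 2.2982e+7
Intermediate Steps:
y = 4797 (y = (25 + 16)*117 = 41*117 = 4797)
J = -95/31 (J = (54 + 41)/(-1*67 + 36) = 95/(-67 + 36) = 95/(-31) = 95*(-1/31) = -95/31 ≈ -3.0645)
M = 4797
(M + J)**2 = (4797 - 95/31)**2 = (148612/31)**2 = 22085526544/961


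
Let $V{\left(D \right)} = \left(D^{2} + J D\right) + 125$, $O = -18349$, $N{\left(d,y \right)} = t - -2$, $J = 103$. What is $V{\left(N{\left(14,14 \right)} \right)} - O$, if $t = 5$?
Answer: $19244$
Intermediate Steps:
$N{\left(d,y \right)} = 7$ ($N{\left(d,y \right)} = 5 - -2 = 5 + 2 = 7$)
$V{\left(D \right)} = 125 + D^{2} + 103 D$ ($V{\left(D \right)} = \left(D^{2} + 103 D\right) + 125 = 125 + D^{2} + 103 D$)
$V{\left(N{\left(14,14 \right)} \right)} - O = \left(125 + 7^{2} + 103 \cdot 7\right) - -18349 = \left(125 + 49 + 721\right) + 18349 = 895 + 18349 = 19244$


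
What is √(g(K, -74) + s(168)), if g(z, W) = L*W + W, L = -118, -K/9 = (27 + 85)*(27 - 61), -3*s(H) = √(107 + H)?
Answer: √(77922 - 15*√11)/3 ≈ 93.019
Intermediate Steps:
s(H) = -√(107 + H)/3
K = 34272 (K = -9*(27 + 85)*(27 - 61) = -1008*(-34) = -9*(-3808) = 34272)
g(z, W) = -117*W (g(z, W) = -118*W + W = -117*W)
√(g(K, -74) + s(168)) = √(-117*(-74) - √(107 + 168)/3) = √(8658 - 5*√11/3)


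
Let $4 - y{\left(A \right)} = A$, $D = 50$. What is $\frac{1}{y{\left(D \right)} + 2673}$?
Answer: $\frac{1}{2627} \approx 0.00038066$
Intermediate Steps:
$y{\left(A \right)} = 4 - A$
$\frac{1}{y{\left(D \right)} + 2673} = \frac{1}{\left(4 - 50\right) + 2673} = \frac{1}{-46 + 2673} = \frac{1}{2627}$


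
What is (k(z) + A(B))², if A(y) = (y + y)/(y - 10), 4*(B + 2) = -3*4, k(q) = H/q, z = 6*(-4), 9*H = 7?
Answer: 18769/46656 ≈ 0.40228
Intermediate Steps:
H = 7/9 (H = (⅑)*7 = 7/9 ≈ 0.77778)
z = -24
k(q) = 7/(9*q)
B = -5 (B = -2 + (-3*4)/4 = -2 + (¼)*(-12) = -2 - 3 = -5)
A(y) = 2*y/(-10 + y) (A(y) = (2*y)/(-10 + y) = 2*y/(-10 + y))
(k(z) + A(B))² = ((7/9)/(-24) + 2*(-5)/(-10 - 5))² = ((7/9)*(-1/24) + 2*(-5)/(-15))² = (-7/216 + 2*(-5)*(-1/15))² = (-7/216 + ⅔)² = (137/216)² = 18769/46656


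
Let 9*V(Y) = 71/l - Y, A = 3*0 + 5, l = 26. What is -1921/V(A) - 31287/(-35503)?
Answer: 15960941475/2094677 ≈ 7619.8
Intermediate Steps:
A = 5 (A = 0 + 5 = 5)
V(Y) = 71/234 - Y/9 (V(Y) = (71/26 - Y)/9 = 71/234 - Y/9)
-1921/V(A) - 31287/(-35503) = -1921/(71/234 - ⅑*5) - 31287/(-35503) = -1921/(71/234 - 5/9) - 31287*(-1/35503) = -1921/(-59/234) + 31287/35503 = -1921*(-234/59) + 31287/35503 = 449514/59 + 31287/35503 = 15960941475/2094677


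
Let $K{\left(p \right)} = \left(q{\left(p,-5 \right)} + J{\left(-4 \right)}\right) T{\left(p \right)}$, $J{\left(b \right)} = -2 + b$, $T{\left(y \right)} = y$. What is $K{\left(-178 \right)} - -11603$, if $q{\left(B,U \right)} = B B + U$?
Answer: $-5626191$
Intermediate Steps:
$q{\left(B,U \right)} = U + B^{2}$ ($q{\left(B,U \right)} = B^{2} + U = U + B^{2}$)
$K{\left(p \right)} = p \left(-11 + p^{2}\right)$ ($K{\left(p \right)} = \left(\left(-5 + p^{2}\right) - 6\right) p = \left(-11 + p^{2}\right) p = p \left(-11 + p^{2}\right)$)
$K{\left(-178 \right)} - -11603 = - 178 \left(-11 + \left(-178\right)^{2}\right) - -11603 = - 178 \left(-11 + 31684\right) + 11603 = \left(-178\right) 31673 + 11603 = -5637794 + 11603 = -5626191$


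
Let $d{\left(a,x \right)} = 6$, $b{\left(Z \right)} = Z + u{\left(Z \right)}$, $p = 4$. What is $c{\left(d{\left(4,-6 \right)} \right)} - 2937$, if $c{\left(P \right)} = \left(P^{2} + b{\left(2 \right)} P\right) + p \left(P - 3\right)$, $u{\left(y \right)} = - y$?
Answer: $-2889$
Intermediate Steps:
$b{\left(Z \right)} = 0$ ($b{\left(Z \right)} = Z - Z = 0$)
$c{\left(P \right)} = -12 + P^{2} + 4 P$ ($c{\left(P \right)} = \left(P^{2} + 0 P\right) + 4 \left(P - 3\right) = \left(P^{2} + 0\right) + 4 \left(-3 + P\right) = P^{2} + \left(-12 + 4 P\right) = -12 + P^{2} + 4 P$)
$c{\left(d{\left(4,-6 \right)} \right)} - 2937 = \left(-12 + 6^{2} + 4 \cdot 6\right) - 2937 = \left(-12 + 36 + 24\right) - 2937 = 48 - 2937 = -2889$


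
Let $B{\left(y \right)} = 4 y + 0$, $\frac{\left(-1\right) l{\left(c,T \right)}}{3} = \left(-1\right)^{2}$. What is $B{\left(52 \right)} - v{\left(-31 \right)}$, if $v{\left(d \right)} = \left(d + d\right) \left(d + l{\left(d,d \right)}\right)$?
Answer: $-1900$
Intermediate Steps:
$l{\left(c,T \right)} = -3$ ($l{\left(c,T \right)} = - 3 \left(-1\right)^{2} = \left(-3\right) 1 = -3$)
$B{\left(y \right)} = 4 y$
$v{\left(d \right)} = 2 d \left(-3 + d\right)$ ($v{\left(d \right)} = \left(d + d\right) \left(d - 3\right) = 2 d \left(-3 + d\right)$)
$B{\left(52 \right)} - v{\left(-31 \right)} = 4 \cdot 52 - 2 \left(-31\right) \left(-3 - 31\right) = 208 - 2 \left(-31\right) \left(-34\right) = 208 - 2108 = -1900$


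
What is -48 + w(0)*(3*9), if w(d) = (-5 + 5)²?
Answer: -48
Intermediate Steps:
w(d) = 0 (w(d) = 0² = 0)
-48 + w(0)*(3*9) = -48 + 0*(3*9) = -48 + 0*27 = -48 + 0 = -48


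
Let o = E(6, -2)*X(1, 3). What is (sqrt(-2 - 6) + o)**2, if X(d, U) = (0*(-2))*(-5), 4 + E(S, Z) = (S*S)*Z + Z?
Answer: -8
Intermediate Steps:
E(S, Z) = -4 + Z + Z*S**2 (E(S, Z) = -4 + ((S*S)*Z + Z) = -4 + (S**2*Z + Z) = -4 + (Z*S**2 + Z) = -4 + (Z + Z*S**2) = -4 + Z + Z*S**2)
X(d, U) = 0 (X(d, U) = 0*(-5) = 0)
o = 0 (o = (-4 - 2 - 2*6**2)*0 = (-4 - 2 - 2*36)*0 = (-4 - 2 - 72)*0 = -78*0 = 0)
(sqrt(-2 - 6) + o)**2 = (sqrt(-2 - 6) + 0)**2 = (sqrt(-8) + 0)**2 = (2*I*sqrt(2) + 0)**2 = (2*I*sqrt(2))**2 = -8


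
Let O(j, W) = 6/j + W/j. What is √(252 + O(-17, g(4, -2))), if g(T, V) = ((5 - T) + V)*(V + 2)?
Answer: √72726/17 ≈ 15.863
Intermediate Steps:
g(T, V) = (2 + V)*(5 + V - T) (g(T, V) = (5 + V - T)*(2 + V) = (2 + V)*(5 + V - T))
√(252 + O(-17, g(4, -2))) = √(252 + (6 + (10 + (-2)² - 2*4 + 7*(-2) - 1*4*(-2)))/(-17)) = √(252 - (6 + (10 + 4 - 8 - 14 + 8))/17) = √(252 - (6 + 0)/17) = √(252 - 1/17*6) = √(252 - 6/17) = √(4278/17) = √72726/17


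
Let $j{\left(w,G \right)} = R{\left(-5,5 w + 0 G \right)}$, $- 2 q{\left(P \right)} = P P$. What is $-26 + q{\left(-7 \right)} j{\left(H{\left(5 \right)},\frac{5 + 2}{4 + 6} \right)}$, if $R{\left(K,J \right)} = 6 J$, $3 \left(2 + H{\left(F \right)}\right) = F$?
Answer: $219$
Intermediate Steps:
$H{\left(F \right)} = -2 + \frac{F}{3}$
$q{\left(P \right)} = - \frac{P^{2}}{2}$ ($q{\left(P \right)} = - \frac{P P}{2} = - \frac{P^{2}}{2}$)
$j{\left(w,G \right)} = 30 w$ ($j{\left(w,G \right)} = 6 \left(5 w + 0 G\right) = 6 \left(5 w + 0\right) = 6 \cdot 5 w = 30 w$)
$-26 + q{\left(-7 \right)} j{\left(H{\left(5 \right)},\frac{5 + 2}{4 + 6} \right)} = -26 + - \frac{\left(-7\right)^{2}}{2} \cdot 30 \left(-2 + \frac{1}{3} \cdot 5\right) = -26 + \left(- \frac{1}{2}\right) 49 \cdot 30 \left(-2 + \frac{5}{3}\right) = -26 - \frac{49 \cdot 30 \left(- \frac{1}{3}\right)}{2} = -26 - -245 = -26 + 245 = 219$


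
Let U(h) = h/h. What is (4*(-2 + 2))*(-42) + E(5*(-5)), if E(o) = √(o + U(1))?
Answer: 2*I*√6 ≈ 4.899*I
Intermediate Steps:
U(h) = 1
E(o) = √(1 + o) (E(o) = √(o + 1) = √(1 + o))
(4*(-2 + 2))*(-42) + E(5*(-5)) = (4*(-2 + 2))*(-42) + √(1 + 5*(-5)) = (4*0)*(-42) + √(1 - 25) = 0*(-42) + √(-24) = 0 + 2*I*√6 = 2*I*√6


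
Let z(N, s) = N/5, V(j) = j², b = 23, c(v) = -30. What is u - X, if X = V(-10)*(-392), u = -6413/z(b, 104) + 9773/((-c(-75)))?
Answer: 26310829/690 ≈ 38132.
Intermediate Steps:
z(N, s) = N/5 (z(N, s) = N*(⅕) = N/5)
u = -737171/690 (u = -6413/((⅕)*23) + 9773/((-1*(-30))) = -6413/23/5 + 9773/30 = -6413*5/23 + 9773*(1/30) = -32065/23 + 9773/30 = -737171/690 ≈ -1068.4)
X = -39200 (X = (-10)²*(-392) = 100*(-392) = -39200)
u - X = -737171/690 - 1*(-39200) = -737171/690 + 39200 = 26310829/690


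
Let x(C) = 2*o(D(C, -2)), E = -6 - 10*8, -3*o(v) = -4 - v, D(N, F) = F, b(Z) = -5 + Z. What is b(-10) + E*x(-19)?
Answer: -389/3 ≈ -129.67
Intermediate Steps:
o(v) = 4/3 + v/3 (o(v) = -(-4 - v)/3 = 4/3 + v/3)
E = -86 (E = -6 - 80 = -86)
x(C) = 4/3 (x(C) = 2*(4/3 + (1/3)*(-2)) = 2*(4/3 - 2/3) = 2*(2/3) = 4/3)
b(-10) + E*x(-19) = (-5 - 10) - 86*4/3 = -15 - 344/3 = -389/3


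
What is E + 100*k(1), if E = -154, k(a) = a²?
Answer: -54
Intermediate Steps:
E + 100*k(1) = -154 + 100*1² = -154 + 100*1 = -154 + 100 = -54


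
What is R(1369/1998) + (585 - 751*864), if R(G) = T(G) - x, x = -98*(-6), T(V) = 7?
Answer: -648860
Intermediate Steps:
x = 588
R(G) = -581 (R(G) = 7 - 1*588 = 7 - 588 = -581)
R(1369/1998) + (585 - 751*864) = -581 + (585 - 751*864) = -581 + (585 - 648864) = -581 - 648279 = -648860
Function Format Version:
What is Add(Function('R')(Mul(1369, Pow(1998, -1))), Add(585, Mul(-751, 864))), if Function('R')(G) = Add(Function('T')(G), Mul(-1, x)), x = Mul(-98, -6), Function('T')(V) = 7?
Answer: -648860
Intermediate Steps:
x = 588
Function('R')(G) = -581 (Function('R')(G) = Add(7, Mul(-1, 588)) = Add(7, -588) = -581)
Add(Function('R')(Mul(1369, Pow(1998, -1))), Add(585, Mul(-751, 864))) = Add(-581, Add(585, Mul(-751, 864))) = Add(-581, Add(585, -648864)) = Add(-581, -648279) = -648860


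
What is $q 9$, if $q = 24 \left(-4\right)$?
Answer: $-864$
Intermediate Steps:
$q = -96$
$q 9 = \left(-96\right) 9 = -864$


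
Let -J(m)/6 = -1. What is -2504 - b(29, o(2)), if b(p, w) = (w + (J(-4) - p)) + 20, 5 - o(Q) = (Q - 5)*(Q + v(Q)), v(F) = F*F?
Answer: -2524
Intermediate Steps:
J(m) = 6 (J(m) = -6*(-1) = 6)
v(F) = F**2
o(Q) = 5 - (-5 + Q)*(Q + Q**2) (o(Q) = 5 - (Q - 5)*(Q + Q**2) = 5 - (-5 + Q)*(Q + Q**2))
b(p, w) = 26 + w - p (b(p, w) = (w + (6 - p)) + 20 = (6 + w - p) + 20 = 26 + w - p)
-2504 - b(29, o(2)) = -2504 - (26 + (5 - 1*2**3 + 4*2**2 + 5*2) - 1*29) = -2504 - (26 + (5 - 1*8 + 4*4 + 10) - 29) = -2504 - (26 + (5 - 8 + 16 + 10) - 29) = -2504 - (26 + 23 - 29) = -2504 - 1*20 = -2504 - 20 = -2524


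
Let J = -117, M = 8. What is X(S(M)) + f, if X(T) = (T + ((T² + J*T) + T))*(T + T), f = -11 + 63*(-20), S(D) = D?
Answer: -14967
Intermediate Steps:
f = -1271 (f = -11 - 1260 = -1271)
X(T) = 2*T*(T² - 115*T) (X(T) = (T + ((T² - 117*T) + T))*(T + T) = (T + (T² - 116*T))*(2*T) = (T² - 115*T)*(2*T) = 2*T*(T² - 115*T))
X(S(M)) + f = 2*8²*(-115 + 8) - 1271 = 2*64*(-107) - 1271 = -13696 - 1271 = -14967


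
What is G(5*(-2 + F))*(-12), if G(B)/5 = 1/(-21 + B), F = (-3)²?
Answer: -30/7 ≈ -4.2857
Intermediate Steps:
F = 9
G(B) = 5/(-21 + B)
G(5*(-2 + F))*(-12) = (5/(-21 + 5*(-2 + 9)))*(-12) = (5/(-21 + 5*7))*(-12) = (5/(-21 + 35))*(-12) = (5/14)*(-12) = -30/7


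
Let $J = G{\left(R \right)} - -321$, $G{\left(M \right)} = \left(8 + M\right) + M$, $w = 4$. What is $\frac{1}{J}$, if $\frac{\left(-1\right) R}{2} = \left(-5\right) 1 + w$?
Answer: $\frac{1}{333} \approx 0.003003$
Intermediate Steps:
$R = 2$ ($R = - 2 \left(\left(-5\right) 1 + 4\right) = - 2 \left(-5 + 4\right) = \left(-2\right) \left(-1\right) = 2$)
$G{\left(M \right)} = 8 + 2 M$
$J = 333$ ($J = \left(8 + 2 \cdot 2\right) - -321 = \left(8 + 4\right) + 321 = 12 + 321 = 333$)
$\frac{1}{J} = \frac{1}{333}$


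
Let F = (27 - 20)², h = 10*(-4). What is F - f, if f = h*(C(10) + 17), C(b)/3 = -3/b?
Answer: 693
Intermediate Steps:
C(b) = -9/b (C(b) = 3*(-3/b) = -9/b)
h = -40
F = 49 (F = 7² = 49)
f = -644 (f = -40*(-9/10 + 17) = -40*161/10 = -644)
F - f = 49 - 1*(-644) = 49 + 644 = 693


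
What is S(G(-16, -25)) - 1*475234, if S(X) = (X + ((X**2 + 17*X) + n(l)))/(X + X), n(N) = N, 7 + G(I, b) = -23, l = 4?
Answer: -7128601/15 ≈ -4.7524e+5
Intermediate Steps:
G(I, b) = -30 (G(I, b) = -7 - 23 = -30)
S(X) = (4 + X**2 + 18*X)/(2*X) (S(X) = (X + ((X**2 + 17*X) + 4))/(X + X) = (X + (4 + X**2 + 17*X))/((2*X)) = (4 + X**2 + 18*X)*(1/(2*X)) = (4 + X**2 + 18*X)/(2*X))
S(G(-16, -25)) - 1*475234 = (9 + (1/2)*(-30) + 2/(-30)) - 1*475234 = (9 - 15 + 2*(-1/30)) - 475234 = (9 - 15 - 1/15) - 475234 = -91/15 - 475234 = -7128601/15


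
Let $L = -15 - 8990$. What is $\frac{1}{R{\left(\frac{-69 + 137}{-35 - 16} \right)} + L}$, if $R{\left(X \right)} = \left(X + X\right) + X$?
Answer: $- \frac{1}{9009} \approx -0.000111$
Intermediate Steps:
$L = -9005$ ($L = -15 - 8990 = -9005$)
$R{\left(X \right)} = 3 X$ ($R{\left(X \right)} = 2 X + X = 3 X$)
$\frac{1}{R{\left(\frac{-69 + 137}{-35 - 16} \right)} + L} = \frac{1}{3 \frac{-69 + 137}{-35 - 16} - 9005} = \frac{1}{3 \frac{68}{-51} - 9005} = \frac{1}{3 \cdot 68 \left(- \frac{1}{51}\right) - 9005} = \frac{1}{3 \left(- \frac{4}{3}\right) - 9005} = \frac{1}{-4 - 9005} = \frac{1}{-9009} = - \frac{1}{9009}$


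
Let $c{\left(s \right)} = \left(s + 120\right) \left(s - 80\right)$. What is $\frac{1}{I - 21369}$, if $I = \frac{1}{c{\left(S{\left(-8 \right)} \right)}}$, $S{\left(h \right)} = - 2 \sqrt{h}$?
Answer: $\frac{32 \left(- 5 \sqrt{2} + 301 i\right)}{- 205826209 i + 3419040 \sqrt{2}} \approx -4.6797 \cdot 10^{-5} - 5.3291 \cdot 10^{-15} i$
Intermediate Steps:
$c{\left(s \right)} = \left(-80 + s\right) \left(120 + s\right)$ ($c{\left(s \right)} = \left(120 + s\right) \left(-80 + s\right) = \left(-80 + s\right) \left(120 + s\right)$)
$I = \frac{1}{-9632 - 160 i \sqrt{2}}$ ($I = \frac{1}{-9600 + \left(- 2 \sqrt{-8}\right)^{2} + 40 \left(- 2 \sqrt{-8}\right)} = \frac{1}{-9600 + \left(- 2 \cdot 2 i \sqrt{2}\right)^{2} + 40 \left(- 2 \cdot 2 i \sqrt{2}\right)} = \frac{1}{-9600 + \left(- 4 i \sqrt{2}\right)^{2} + 40 \left(- 4 i \sqrt{2}\right)} = \frac{1}{-9600 - 32 - 160 i \sqrt{2}} = \frac{1}{-9632 - 160 i \sqrt{2}} \approx -0.00010376 + 2.4376 \cdot 10^{-6} i$)
$\frac{1}{I - 21369} = \frac{1}{\frac{i}{32 \left(- 301 i + 5 \sqrt{2}\right)} - 21369} = \frac{1}{-21369 + \frac{i}{32 \left(- 301 i + 5 \sqrt{2}\right)}}$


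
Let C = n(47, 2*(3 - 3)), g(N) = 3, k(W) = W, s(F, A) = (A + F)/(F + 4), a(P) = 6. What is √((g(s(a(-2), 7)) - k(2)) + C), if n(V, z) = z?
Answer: 1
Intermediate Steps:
s(F, A) = (A + F)/(4 + F)
C = 0 (C = 2*(3 - 3) = 2*0 = 0)
√((g(s(a(-2), 7)) - k(2)) + C) = √((3 - 1*2) + 0) = √((3 - 2) + 0) = √(1 + 0) = √1 = 1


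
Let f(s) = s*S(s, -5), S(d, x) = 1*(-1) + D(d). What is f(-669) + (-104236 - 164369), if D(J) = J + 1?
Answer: 178956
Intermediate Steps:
D(J) = 1 + J
S(d, x) = d (S(d, x) = 1*(-1) + (1 + d) = -1 + (1 + d) = d)
f(s) = s² (f(s) = s*s = s²)
f(-669) + (-104236 - 164369) = (-669)² + (-104236 - 164369) = 447561 - 268605 = 178956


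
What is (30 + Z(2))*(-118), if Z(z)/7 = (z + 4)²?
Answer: -33276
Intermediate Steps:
Z(z) = 7*(4 + z)² (Z(z) = 7*(z + 4)² = 7*(4 + z)²)
(30 + Z(2))*(-118) = (30 + 7*(4 + 2)²)*(-118) = (30 + 7*6²)*(-118) = (30 + 7*36)*(-118) = (30 + 252)*(-118) = 282*(-118) = -33276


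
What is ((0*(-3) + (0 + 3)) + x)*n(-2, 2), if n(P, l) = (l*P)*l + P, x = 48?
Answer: -510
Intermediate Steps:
n(P, l) = P + P*l² (n(P, l) = (P*l)*l + P = P*l² + P = P + P*l²)
((0*(-3) + (0 + 3)) + x)*n(-2, 2) = ((0*(-3) + (0 + 3)) + 48)*(-2*(1 + 2²)) = ((0 + 3) + 48)*(-2*(1 + 4)) = (3 + 48)*(-2*5) = 51*(-10) = -510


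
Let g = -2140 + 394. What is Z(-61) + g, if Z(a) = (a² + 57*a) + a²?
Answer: 2219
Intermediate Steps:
Z(a) = 2*a² + 57*a
g = -1746
Z(-61) + g = -61*(57 + 2*(-61)) - 1746 = -61*(57 - 122) - 1746 = -61*(-65) - 1746 = 3965 - 1746 = 2219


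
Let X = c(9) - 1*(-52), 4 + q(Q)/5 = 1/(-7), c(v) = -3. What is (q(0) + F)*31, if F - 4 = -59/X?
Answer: -27218/49 ≈ -555.47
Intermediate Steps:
q(Q) = -145/7 (q(Q) = -20 + 5/(-7) = -20 + 5*(-⅐) = -20 - 5/7 = -145/7)
X = 49 (X = -3 - 1*(-52) = -3 + 52 = 49)
F = 137/49 (F = 4 - 59/49 = 137/49 ≈ 2.7959)
(q(0) + F)*31 = (-145/7 + 137/49)*31 = -878/49*31 = -27218/49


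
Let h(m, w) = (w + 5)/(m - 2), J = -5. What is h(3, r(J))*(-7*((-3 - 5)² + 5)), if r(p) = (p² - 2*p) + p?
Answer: -16905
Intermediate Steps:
r(p) = p² - p
h(m, w) = (5 + w)/(-2 + m)
h(3, r(J))*(-7*((-3 - 5)² + 5)) = ((5 - 5*(-1 - 5))/(-2 + 3))*(-7*((-3 - 5)² + 5)) = ((5 - 5*(-6))/1)*(-7*((-8)² + 5)) = (1*(5 + 30))*(-7*(64 + 5)) = (1*35)*(-7*69) = 35*(-483) = -16905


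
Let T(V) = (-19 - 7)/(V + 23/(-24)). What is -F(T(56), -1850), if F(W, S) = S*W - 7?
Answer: -1145153/1321 ≈ -866.88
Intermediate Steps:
T(V) = -26/(-23/24 + V) (T(V) = -26/(V + 23*(-1/24)) = -26/(V - 23/24) = -26/(-23/24 + V))
F(W, S) = -7 + S*W
-F(T(56), -1850) = -(-7 - (-1154400)/(-23 + 24*56)) = -(-7 - (-1154400)/(-23 + 1344)) = -(-7 - (-1154400)/1321) = -(-7 - 1850*(-624/1321)) = -(-7 + 1154400/1321) = -1*1145153/1321 = -1145153/1321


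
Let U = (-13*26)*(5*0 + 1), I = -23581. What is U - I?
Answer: 23243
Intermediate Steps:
U = -338 (U = -338*(0 + 1) = -338*1 = -338)
U - I = -338 - 1*(-23581) = -338 + 23581 = 23243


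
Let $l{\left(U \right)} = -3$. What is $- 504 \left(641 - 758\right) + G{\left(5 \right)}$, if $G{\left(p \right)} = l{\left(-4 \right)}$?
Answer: $58965$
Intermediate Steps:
$G{\left(p \right)} = -3$
$- 504 \left(641 - 758\right) + G{\left(5 \right)} = - 504 \left(641 - 758\right) - 3 = \left(-504\right) \left(-117\right) - 3 = 58968 - 3 = 58965$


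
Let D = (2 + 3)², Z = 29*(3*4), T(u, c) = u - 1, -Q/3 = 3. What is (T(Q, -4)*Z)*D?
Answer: -87000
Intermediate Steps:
Q = -9 (Q = -3*3 = -9)
T(u, c) = -1 + u
Z = 348 (Z = 29*12 = 348)
D = 25 (D = 5² = 25)
(T(Q, -4)*Z)*D = ((-1 - 9)*348)*25 = -10*348*25 = -3480*25 = -87000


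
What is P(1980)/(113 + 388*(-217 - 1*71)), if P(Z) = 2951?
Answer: -227/8587 ≈ -0.026435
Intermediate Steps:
P(1980)/(113 + 388*(-217 - 1*71)) = 2951/(113 + 388*(-217 - 1*71)) = 2951/(113 + 388*(-217 - 71)) = 2951/(113 + 388*(-288)) = 2951/(113 - 111744) = 2951/(-111631) = 2951*(-1/111631) = -227/8587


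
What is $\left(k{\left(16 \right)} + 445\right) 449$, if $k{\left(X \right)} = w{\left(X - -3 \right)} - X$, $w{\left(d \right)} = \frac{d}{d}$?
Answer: $193070$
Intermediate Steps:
$w{\left(d \right)} = 1$
$k{\left(X \right)} = 1 - X$
$\left(k{\left(16 \right)} + 445\right) 449 = \left(\left(1 - 16\right) + 445\right) 449 = \left(-15 + 445\right) 449 = 430 \cdot 449 = 193070$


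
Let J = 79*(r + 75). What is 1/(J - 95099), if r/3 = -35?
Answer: -1/97469 ≈ -1.0260e-5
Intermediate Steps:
r = -105 (r = 3*(-35) = -105)
J = -2370 (J = 79*(-105 + 75) = 79*(-30) = -2370)
1/(J - 95099) = 1/(-2370 - 95099) = 1/(-97469) = -1/97469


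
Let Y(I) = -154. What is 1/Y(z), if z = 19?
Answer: -1/154 ≈ -0.0064935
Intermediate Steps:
1/Y(z) = 1/(-154) = -1/154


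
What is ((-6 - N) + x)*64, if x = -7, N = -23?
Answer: 640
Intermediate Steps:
((-6 - N) + x)*64 = ((-6 - 1*(-23)) - 7)*64 = ((-6 + 23) - 7)*64 = (17 - 7)*64 = 10*64 = 640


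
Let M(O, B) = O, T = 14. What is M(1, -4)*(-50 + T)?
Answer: -36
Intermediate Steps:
M(1, -4)*(-50 + T) = 1*(-50 + 14) = 1*(-36) = -36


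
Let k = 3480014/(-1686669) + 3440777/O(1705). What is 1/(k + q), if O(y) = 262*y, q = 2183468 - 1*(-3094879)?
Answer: 753451908990/3976984872356487403 ≈ 1.8945e-7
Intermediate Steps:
q = 5278347 (q = 2183468 + 3094879 = 5278347)
k = 4248894847873/753451908990 (k = 3480014/(-1686669) + 3440777/((262*1705)) = 3480014*(-1/1686669) + 3440777/446710 = -3480014/1686669 + 3440777*(1/446710) = -3480014/1686669 + 3440777/446710 = 4248894847873/753451908990 ≈ 5.6392)
1/(k + q) = 1/(4248894847873/753451908990 + 5278347) = 1/(3976984872356487403/753451908990) = 753451908990/3976984872356487403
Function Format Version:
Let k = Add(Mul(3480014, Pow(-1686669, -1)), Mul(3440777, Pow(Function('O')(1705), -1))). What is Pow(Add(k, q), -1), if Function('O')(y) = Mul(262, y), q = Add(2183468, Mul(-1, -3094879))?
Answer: Rational(753451908990, 3976984872356487403) ≈ 1.8945e-7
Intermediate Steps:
q = 5278347 (q = Add(2183468, 3094879) = 5278347)
k = Rational(4248894847873, 753451908990) (k = Add(Mul(3480014, Pow(-1686669, -1)), Mul(3440777, Pow(Mul(262, 1705), -1))) = Add(Mul(3480014, Rational(-1, 1686669)), Mul(3440777, Pow(446710, -1))) = Add(Rational(-3480014, 1686669), Mul(3440777, Rational(1, 446710))) = Add(Rational(-3480014, 1686669), Rational(3440777, 446710)) = Rational(4248894847873, 753451908990) ≈ 5.6392)
Pow(Add(k, q), -1) = Pow(Add(Rational(4248894847873, 753451908990), 5278347), -1) = Pow(Rational(3976984872356487403, 753451908990), -1) = Rational(753451908990, 3976984872356487403)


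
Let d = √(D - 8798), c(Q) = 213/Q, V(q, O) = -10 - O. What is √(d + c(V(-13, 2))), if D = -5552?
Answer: √(-71 + 20*I*√574)/2 ≈ 7.1885 + 8.3322*I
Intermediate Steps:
d = 5*I*√574 (d = √(-5552 - 8798) = √(-14350) = 5*I*√574 ≈ 119.79*I)
√(d + c(V(-13, 2))) = √(5*I*√574 + 213/(-10 - 1*2)) = √(5*I*√574 + 213/(-10 - 2)) = √(5*I*√574 + 213/(-12)) = √(5*I*√574 + 213*(-1/12)) = √(5*I*√574 - 71/4) = √(-71/4 + 5*I*√574)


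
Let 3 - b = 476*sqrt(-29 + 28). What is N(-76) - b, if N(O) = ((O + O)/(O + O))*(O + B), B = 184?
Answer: 105 + 476*I ≈ 105.0 + 476.0*I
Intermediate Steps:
b = 3 - 476*I (b = 3 - 476*sqrt(-29 + 28) = 3 - 476*sqrt(-1) = 3 - 476*I ≈ 3.0 - 476.0*I)
N(O) = 184 + O (N(O) = ((O + O)/(O + O))*(O + 184) = ((2*O)/((2*O)))*(184 + O) = ((2*O)*(1/(2*O)))*(184 + O) = 1*(184 + O) = 184 + O)
N(-76) - b = (184 - 76) - (3 - 476*I) = 108 + (-3 + 476*I) = 105 + 476*I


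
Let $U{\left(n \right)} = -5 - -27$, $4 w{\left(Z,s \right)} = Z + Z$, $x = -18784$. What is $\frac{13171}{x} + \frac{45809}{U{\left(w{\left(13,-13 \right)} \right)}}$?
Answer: $\frac{430093247}{206624} \approx 2081.5$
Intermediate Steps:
$w{\left(Z,s \right)} = \frac{Z}{2}$ ($w{\left(Z,s \right)} = \frac{Z + Z}{4} = \frac{2 Z}{4} = \frac{Z}{2}$)
$U{\left(n \right)} = 22$ ($U{\left(n \right)} = -5 + 27 = 22$)
$\frac{13171}{x} + \frac{45809}{U{\left(w{\left(13,-13 \right)} \right)}} = \frac{13171}{-18784} + \frac{45809}{22} = 13171 \left(- \frac{1}{18784}\right) + 45809 \cdot \frac{1}{22} = - \frac{13171}{18784} + \frac{45809}{22} = \frac{430093247}{206624}$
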